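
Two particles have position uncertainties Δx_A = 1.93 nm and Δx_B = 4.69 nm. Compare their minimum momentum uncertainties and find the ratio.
Particle A has the larger minimum momentum uncertainty, by a factor of 2.43.

For each particle, the minimum momentum uncertainty is Δp_min = ℏ/(2Δx):

Particle A: Δp_A = ℏ/(2×1.930e-09 m) = 2.732e-26 kg·m/s
Particle B: Δp_B = ℏ/(2×4.690e-09 m) = 1.124e-26 kg·m/s

Ratio: Δp_A/Δp_B = 2.43

Since Δp_min ∝ 1/Δx, the particle with smaller position uncertainty (A) has larger momentum uncertainty.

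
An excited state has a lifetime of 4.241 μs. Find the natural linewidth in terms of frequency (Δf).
18.764 kHz

Using the energy-time uncertainty principle and E = hf:
ΔEΔt ≥ ℏ/2
hΔf·Δt ≥ ℏ/2

The minimum frequency uncertainty is:
Δf = ℏ/(2hτ) = 1/(4πτ)
Δf = 1/(4π × 4.241e-06 s)
Δf = 1.876e+04 Hz = 18.764 kHz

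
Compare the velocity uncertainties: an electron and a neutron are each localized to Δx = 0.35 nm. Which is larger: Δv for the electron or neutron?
The electron has the larger minimum velocity uncertainty, by a ratio of 1838.7.

For both particles, Δp_min = ℏ/(2Δx) = 1.507e-25 kg·m/s (same for both).

The velocity uncertainty is Δv = Δp/m:
- electron: Δv = 1.507e-25 / 9.109e-31 = 1.654e+05 m/s = 165.382 km/s
- neutron: Δv = 1.507e-25 / 1.675e-27 = 8.995e+01 m/s = 89.946 m/s

Ratio: 1.654e+05 / 8.995e+01 = 1838.7

The lighter particle has larger velocity uncertainty because Δv ∝ 1/m.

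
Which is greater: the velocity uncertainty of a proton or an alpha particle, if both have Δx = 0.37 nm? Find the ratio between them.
The proton has the larger minimum velocity uncertainty, by a ratio of 4.0.

For both particles, Δp_min = ℏ/(2Δx) = 1.425e-25 kg·m/s (same for both).

The velocity uncertainty is Δv = Δp/m:
- proton: Δv = 1.425e-25 / 1.673e-27 = 8.520e+01 m/s = 85.201 m/s
- alpha particle: Δv = 1.425e-25 / 6.645e-27 = 2.145e+01 m/s = 21.447 m/s

Ratio: 8.520e+01 / 2.145e+01 = 4.0

The lighter particle has larger velocity uncertainty because Δv ∝ 1/m.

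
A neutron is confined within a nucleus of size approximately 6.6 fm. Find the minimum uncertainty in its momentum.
7.989 × 10^-21 kg·m/s

Using the Heisenberg uncertainty principle:
ΔxΔp ≥ ℏ/2

With Δx ≈ L = 6.600e-15 m (the confinement size):
Δp_min = ℏ/(2Δx)
Δp_min = (1.055e-34 J·s) / (2 × 6.600e-15 m)
Δp_min = 7.989e-21 kg·m/s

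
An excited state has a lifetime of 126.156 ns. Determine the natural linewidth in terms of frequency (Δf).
630.786 kHz

Using the energy-time uncertainty principle and E = hf:
ΔEΔt ≥ ℏ/2
hΔf·Δt ≥ ℏ/2

The minimum frequency uncertainty is:
Δf = ℏ/(2hτ) = 1/(4πτ)
Δf = 1/(4π × 1.262e-07 s)
Δf = 6.308e+05 Hz = 630.786 kHz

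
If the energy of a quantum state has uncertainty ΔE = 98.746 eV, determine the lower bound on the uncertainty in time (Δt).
3.333 as

Using the energy-time uncertainty principle:
ΔEΔt ≥ ℏ/2

The minimum uncertainty in time is:
Δt_min = ℏ/(2ΔE)
Δt_min = (1.055e-34 J·s) / (2 × 1.582e-17 J)
Δt_min = 3.333e-18 s = 3.333 as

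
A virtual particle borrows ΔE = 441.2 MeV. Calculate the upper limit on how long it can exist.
7.459 × 10^-25 s

Using the energy-time uncertainty principle:
ΔEΔt ≥ ℏ/2

For a virtual particle borrowing energy ΔE, the maximum lifetime is:
Δt_max = ℏ/(2ΔE)

Converting energy:
ΔE = 441.2 MeV = 7.069e-11 J

Δt_max = (1.055e-34 J·s) / (2 × 7.069e-11 J)
Δt_max = 7.459e-25 s = 7.459 × 10^-25 s

Virtual particles with higher borrowed energy exist for shorter times.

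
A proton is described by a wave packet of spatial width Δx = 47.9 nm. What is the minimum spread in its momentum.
1.101 × 10^-27 kg·m/s

For a wave packet, the spatial width Δx and momentum spread Δp are related by the uncertainty principle:
ΔxΔp ≥ ℏ/2

The minimum momentum spread is:
Δp_min = ℏ/(2Δx)
Δp_min = (1.055e-34 J·s) / (2 × 4.790e-08 m)
Δp_min = 1.101e-27 kg·m/s

A wave packet cannot have both a well-defined position and well-defined momentum.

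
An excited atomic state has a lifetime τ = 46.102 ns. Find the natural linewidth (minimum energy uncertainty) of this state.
7.139 neV

Using the energy-time uncertainty principle:
ΔEΔt ≥ ℏ/2

The lifetime τ represents the time uncertainty Δt.
The natural linewidth (minimum energy uncertainty) is:

ΔE = ℏ/(2τ)
ΔE = (1.055e-34 J·s) / (2 × 4.610e-08 s)
ΔE = 1.144e-27 J = 7.139 neV

This natural linewidth limits the precision of spectroscopic measurements.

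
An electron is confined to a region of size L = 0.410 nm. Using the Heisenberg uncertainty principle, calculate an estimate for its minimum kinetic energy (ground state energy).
56.662 meV

Using the uncertainty principle to estimate ground state energy:

1. The position uncertainty is approximately the confinement size:
   Δx ≈ L = 4.100e-10 m

2. From ΔxΔp ≥ ℏ/2, the minimum momentum uncertainty is:
   Δp ≈ ℏ/(2L) = 1.286e-25 kg·m/s

3. The kinetic energy is approximately:
   KE ≈ (Δp)²/(2m) = (1.286e-25)²/(2 × 9.109e-31 kg)
   KE ≈ 9.078e-21 J = 56.662 meV

This is an order-of-magnitude estimate of the ground state energy.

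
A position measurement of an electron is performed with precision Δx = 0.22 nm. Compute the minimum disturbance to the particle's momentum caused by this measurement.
2.397 × 10^-25 kg·m/s

The uncertainty principle implies that measuring position disturbs momentum:
ΔxΔp ≥ ℏ/2

When we measure position with precision Δx, we necessarily introduce a momentum uncertainty:
Δp ≥ ℏ/(2Δx)
Δp_min = (1.055e-34 J·s) / (2 × 2.200e-10 m)
Δp_min = 2.397e-25 kg·m/s

The more precisely we measure position, the greater the momentum disturbance.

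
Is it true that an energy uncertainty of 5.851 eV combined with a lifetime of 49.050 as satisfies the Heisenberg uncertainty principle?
No, it violates the uncertainty relation.

Calculate the product ΔEΔt:
ΔE = 5.851 eV = 9.374e-19 J
ΔEΔt = (9.374e-19 J) × (4.905e-17 s)
ΔEΔt = 4.598e-35 J·s

Compare to the minimum allowed value ℏ/2:
ℏ/2 = 5.273e-35 J·s

Since ΔEΔt = 4.598e-35 J·s < 5.273e-35 J·s = ℏ/2,
this violates the uncertainty relation.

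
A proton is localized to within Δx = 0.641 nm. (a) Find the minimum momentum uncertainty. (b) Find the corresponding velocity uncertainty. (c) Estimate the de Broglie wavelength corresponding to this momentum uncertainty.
(a) Δp_min = 8.226 × 10^-26 kg·m/s
(b) Δv_min = 49.180 m/s
(c) λ_dB = 8.055 nm

Step-by-step:

(a) From the uncertainty principle:
Δp_min = ℏ/(2Δx) = (1.055e-34 J·s)/(2 × 6.410e-10 m) = 8.226e-26 kg·m/s

(b) The velocity uncertainty:
Δv = Δp/m = (8.226e-26 kg·m/s)/(1.673e-27 kg) = 4.918e+01 m/s = 49.180 m/s

(c) The de Broglie wavelength for this momentum:
λ = h/p = (6.626e-34 J·s)/(8.226e-26 kg·m/s) = 8.055e-09 m = 8.055 nm

Note: The de Broglie wavelength is comparable to the localization size, as expected from wave-particle duality.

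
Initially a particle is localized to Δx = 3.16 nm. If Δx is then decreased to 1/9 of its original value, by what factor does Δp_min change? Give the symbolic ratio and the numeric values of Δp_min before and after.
Original Δp_min = 1.669 × 10^-26 kg·m/s; new Δp'_min = 1.502 × 10^-25 kg·m/s; ratio Δp'_min/Δp_min = 9.

From the uncertainty principle ΔxΔp ≥ ℏ/2, the minimum momentum uncertainty is Δp_min = ℏ/(2Δx).

Original (Δx = 3.16 nm = 3.160e-09 m):
Δp_min = (1.055e-34 J·s)/(2 × 3.160e-09 m) = 1.669e-26 kg·m/s

When Δx → (1/9)Δx:
Δp'_min = ℏ/(2 × (1/9)Δx) = 9 × ℏ/(2Δx) = 9 × Δp_min
Δp'_min = 9 × 1.669e-26 kg·m/s = 1.502e-25 kg·m/s

Since Δp_min ∝ 1/Δx, when Δx is decreased to 1/9 of its original value, Δp_min increases to 9 times its original value.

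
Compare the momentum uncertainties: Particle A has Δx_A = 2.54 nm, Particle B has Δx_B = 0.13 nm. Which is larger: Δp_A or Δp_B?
Particle B has the larger minimum momentum uncertainty, by a factor of 19.54.

For each particle, the minimum momentum uncertainty is Δp_min = ℏ/(2Δx):

Particle A: Δp_A = ℏ/(2×2.540e-09 m) = 2.076e-26 kg·m/s
Particle B: Δp_B = ℏ/(2×1.300e-10 m) = 4.056e-25 kg·m/s

Ratio: Δp_B/Δp_A = 19.54

Since Δp_min ∝ 1/Δx, the particle with smaller position uncertainty (B) has larger momentum uncertainty.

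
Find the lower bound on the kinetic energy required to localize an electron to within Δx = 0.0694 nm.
1.978 eV

Localizing a particle requires giving it sufficient momentum uncertainty:

1. From uncertainty principle: Δp ≥ ℏ/(2Δx)
   Δp_min = (1.055e-34 J·s) / (2 × 6.940e-11 m)
   Δp_min = 7.598e-25 kg·m/s

2. This momentum uncertainty corresponds to kinetic energy:
   KE ≈ (Δp)²/(2m) = (7.598e-25)²/(2 × 9.109e-31 kg)
   KE = 3.169e-19 J = 1.978 eV

Tighter localization requires more energy.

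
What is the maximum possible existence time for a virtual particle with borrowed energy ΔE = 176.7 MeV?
1.863 ys

Using the energy-time uncertainty principle:
ΔEΔt ≥ ℏ/2

For a virtual particle borrowing energy ΔE, the maximum lifetime is:
Δt_max = ℏ/(2ΔE)

Converting energy:
ΔE = 176.7 MeV = 2.831e-11 J

Δt_max = (1.055e-34 J·s) / (2 × 2.831e-11 J)
Δt_max = 1.863e-24 s = 1.863 ys

Virtual particles with higher borrowed energy exist for shorter times.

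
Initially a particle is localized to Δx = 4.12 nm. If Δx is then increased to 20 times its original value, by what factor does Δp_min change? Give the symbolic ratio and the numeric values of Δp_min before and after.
Original Δp_min = 1.280 × 10^-26 kg·m/s; new Δp'_min = 6.399 × 10^-28 kg·m/s; ratio Δp'_min/Δp_min = 1/20.

From the uncertainty principle ΔxΔp ≥ ℏ/2, the minimum momentum uncertainty is Δp_min = ℏ/(2Δx).

Original (Δx = 4.12 nm = 4.120e-09 m):
Δp_min = (1.055e-34 J·s)/(2 × 4.120e-09 m) = 1.280e-26 kg·m/s

When Δx → 20Δx:
Δp'_min = ℏ/(2 × 20Δx) = (1/20) × ℏ/(2Δx) = (1/20) × Δp_min
Δp'_min = 1/20 × 1.280e-26 kg·m/s = 6.399e-28 kg·m/s

Since Δp_min ∝ 1/Δx, when Δx is increased to 20 times its original value, Δp_min decreases to 1/20 of its original value.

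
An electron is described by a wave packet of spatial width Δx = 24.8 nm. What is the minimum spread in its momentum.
2.126 × 10^-27 kg·m/s

For a wave packet, the spatial width Δx and momentum spread Δp are related by the uncertainty principle:
ΔxΔp ≥ ℏ/2

The minimum momentum spread is:
Δp_min = ℏ/(2Δx)
Δp_min = (1.055e-34 J·s) / (2 × 2.480e-08 m)
Δp_min = 2.126e-27 kg·m/s

A wave packet cannot have both a well-defined position and well-defined momentum.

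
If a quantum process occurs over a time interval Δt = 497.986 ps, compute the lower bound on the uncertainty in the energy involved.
660.874 neV

Using the energy-time uncertainty principle:
ΔEΔt ≥ ℏ/2

The minimum uncertainty in energy is:
ΔE_min = ℏ/(2Δt)
ΔE_min = (1.055e-34 J·s) / (2 × 4.980e-10 s)
ΔE_min = 1.059e-25 J = 660.874 neV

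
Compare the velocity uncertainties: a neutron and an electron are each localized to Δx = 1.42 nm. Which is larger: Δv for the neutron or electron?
The electron has the larger minimum velocity uncertainty, by a ratio of 1838.7.

For both particles, Δp_min = ℏ/(2Δx) = 3.713e-26 kg·m/s (same for both).

The velocity uncertainty is Δv = Δp/m:
- neutron: Δv = 3.713e-26 / 1.675e-27 = 2.217e+01 m/s = 22.170 m/s
- electron: Δv = 3.713e-26 / 9.109e-31 = 4.076e+04 m/s = 40.763 km/s

Ratio: 4.076e+04 / 2.217e+01 = 1838.7

The lighter particle has larger velocity uncertainty because Δv ∝ 1/m.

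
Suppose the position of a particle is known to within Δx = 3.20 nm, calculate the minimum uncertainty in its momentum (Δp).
1.648 × 10^-26 kg·m/s

Using the Heisenberg uncertainty principle:
ΔxΔp ≥ ℏ/2

The minimum uncertainty in momentum is:
Δp_min = ℏ/(2Δx)
Δp_min = (1.055e-34 J·s) / (2 × 3.200e-09 m)
Δp_min = 1.648e-26 kg·m/s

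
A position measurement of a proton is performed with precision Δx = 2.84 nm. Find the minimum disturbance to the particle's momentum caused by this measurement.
1.857 × 10^-26 kg·m/s

The uncertainty principle implies that measuring position disturbs momentum:
ΔxΔp ≥ ℏ/2

When we measure position with precision Δx, we necessarily introduce a momentum uncertainty:
Δp ≥ ℏ/(2Δx)
Δp_min = (1.055e-34 J·s) / (2 × 2.840e-09 m)
Δp_min = 1.857e-26 kg·m/s

The more precisely we measure position, the greater the momentum disturbance.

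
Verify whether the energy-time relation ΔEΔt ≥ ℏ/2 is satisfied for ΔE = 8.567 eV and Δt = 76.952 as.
Yes, it satisfies the uncertainty relation.

Calculate the product ΔEΔt:
ΔE = 8.567 eV = 1.373e-18 J
ΔEΔt = (1.373e-18 J) × (7.695e-17 s)
ΔEΔt = 1.056e-34 J·s

Compare to the minimum allowed value ℏ/2:
ℏ/2 = 5.273e-35 J·s

Since ΔEΔt = 1.056e-34 J·s ≥ 5.273e-35 J·s = ℏ/2,
this satisfies the uncertainty relation.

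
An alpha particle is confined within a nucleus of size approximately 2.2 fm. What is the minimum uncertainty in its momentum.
2.397 × 10^-20 kg·m/s

Using the Heisenberg uncertainty principle:
ΔxΔp ≥ ℏ/2

With Δx ≈ L = 2.200e-15 m (the confinement size):
Δp_min = ℏ/(2Δx)
Δp_min = (1.055e-34 J·s) / (2 × 2.200e-15 m)
Δp_min = 2.397e-20 kg·m/s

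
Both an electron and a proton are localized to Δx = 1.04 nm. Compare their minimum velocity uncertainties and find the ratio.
The electron has the larger minimum velocity uncertainty, by a ratio of 1836.2.

For both particles, Δp_min = ℏ/(2Δx) = 5.070e-26 kg·m/s (same for both).

The velocity uncertainty is Δv = Δp/m:
- electron: Δv = 5.070e-26 / 9.109e-31 = 5.566e+04 m/s = 55.658 km/s
- proton: Δv = 5.070e-26 / 1.673e-27 = 3.031e+01 m/s = 30.312 m/s

Ratio: 5.566e+04 / 3.031e+01 = 1836.2

The lighter particle has larger velocity uncertainty because Δv ∝ 1/m.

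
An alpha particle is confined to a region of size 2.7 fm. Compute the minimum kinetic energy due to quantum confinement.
179.123 keV

Using the uncertainty principle:

1. Position uncertainty: Δx ≈ 2.700e-15 m
2. Minimum momentum uncertainty: Δp = ℏ/(2Δx) = 1.953e-20 kg·m/s
3. Minimum kinetic energy:
   KE = (Δp)²/(2m) = (1.953e-20)²/(2 × 6.645e-27 kg)
   KE = 2.870e-14 J = 179.123 keV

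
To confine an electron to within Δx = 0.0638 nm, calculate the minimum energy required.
2.340 eV

Localizing a particle requires giving it sufficient momentum uncertainty:

1. From uncertainty principle: Δp ≥ ℏ/(2Δx)
   Δp_min = (1.055e-34 J·s) / (2 × 6.380e-11 m)
   Δp_min = 8.265e-25 kg·m/s

2. This momentum uncertainty corresponds to kinetic energy:
   KE ≈ (Δp)²/(2m) = (8.265e-25)²/(2 × 9.109e-31 kg)
   KE = 3.749e-19 J = 2.340 eV

Tighter localization requires more energy.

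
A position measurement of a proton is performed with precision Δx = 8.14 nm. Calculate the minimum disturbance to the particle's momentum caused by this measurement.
6.478 × 10^-27 kg·m/s

The uncertainty principle implies that measuring position disturbs momentum:
ΔxΔp ≥ ℏ/2

When we measure position with precision Δx, we necessarily introduce a momentum uncertainty:
Δp ≥ ℏ/(2Δx)
Δp_min = (1.055e-34 J·s) / (2 × 8.140e-09 m)
Δp_min = 6.478e-27 kg·m/s

The more precisely we measure position, the greater the momentum disturbance.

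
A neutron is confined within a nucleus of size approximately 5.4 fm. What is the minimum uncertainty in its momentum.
9.765 × 10^-21 kg·m/s

Using the Heisenberg uncertainty principle:
ΔxΔp ≥ ℏ/2

With Δx ≈ L = 5.400e-15 m (the confinement size):
Δp_min = ℏ/(2Δx)
Δp_min = (1.055e-34 J·s) / (2 × 5.400e-15 m)
Δp_min = 9.765e-21 kg·m/s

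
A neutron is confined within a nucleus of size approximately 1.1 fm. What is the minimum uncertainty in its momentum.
4.794 × 10^-20 kg·m/s

Using the Heisenberg uncertainty principle:
ΔxΔp ≥ ℏ/2

With Δx ≈ L = 1.100e-15 m (the confinement size):
Δp_min = ℏ/(2Δx)
Δp_min = (1.055e-34 J·s) / (2 × 1.100e-15 m)
Δp_min = 4.794e-20 kg·m/s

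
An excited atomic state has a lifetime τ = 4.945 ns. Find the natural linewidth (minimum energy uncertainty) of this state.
66.553 neV

Using the energy-time uncertainty principle:
ΔEΔt ≥ ℏ/2

The lifetime τ represents the time uncertainty Δt.
The natural linewidth (minimum energy uncertainty) is:

ΔE = ℏ/(2τ)
ΔE = (1.055e-34 J·s) / (2 × 4.945e-09 s)
ΔE = 1.066e-26 J = 66.553 neV

This natural linewidth limits the precision of spectroscopic measurements.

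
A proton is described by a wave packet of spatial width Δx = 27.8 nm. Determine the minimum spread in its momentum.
1.897 × 10^-27 kg·m/s

For a wave packet, the spatial width Δx and momentum spread Δp are related by the uncertainty principle:
ΔxΔp ≥ ℏ/2

The minimum momentum spread is:
Δp_min = ℏ/(2Δx)
Δp_min = (1.055e-34 J·s) / (2 × 2.780e-08 m)
Δp_min = 1.897e-27 kg·m/s

A wave packet cannot have both a well-defined position and well-defined momentum.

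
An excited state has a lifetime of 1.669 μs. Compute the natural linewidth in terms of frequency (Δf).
47.680 kHz

Using the energy-time uncertainty principle and E = hf:
ΔEΔt ≥ ℏ/2
hΔf·Δt ≥ ℏ/2

The minimum frequency uncertainty is:
Δf = ℏ/(2hτ) = 1/(4πτ)
Δf = 1/(4π × 1.669e-06 s)
Δf = 4.768e+04 Hz = 47.680 kHz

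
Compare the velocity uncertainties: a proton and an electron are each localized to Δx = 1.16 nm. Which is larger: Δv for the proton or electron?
The electron has the larger minimum velocity uncertainty, by a ratio of 1836.2.

For both particles, Δp_min = ℏ/(2Δx) = 4.546e-26 kg·m/s (same for both).

The velocity uncertainty is Δv = Δp/m:
- proton: Δv = 4.546e-26 / 1.673e-27 = 2.718e+01 m/s = 27.176 m/s
- electron: Δv = 4.546e-26 / 9.109e-31 = 4.990e+04 m/s = 49.900 km/s

Ratio: 4.990e+04 / 2.718e+01 = 1836.2

The lighter particle has larger velocity uncertainty because Δv ∝ 1/m.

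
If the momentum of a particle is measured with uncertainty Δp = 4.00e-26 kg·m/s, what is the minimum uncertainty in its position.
1.318 nm

Using the Heisenberg uncertainty principle:
ΔxΔp ≥ ℏ/2

The minimum uncertainty in position is:
Δx_min = ℏ/(2Δp)
Δx_min = (1.055e-34 J·s) / (2 × 4.000e-26 kg·m/s)
Δx_min = 1.318e-09 m = 1.318 nm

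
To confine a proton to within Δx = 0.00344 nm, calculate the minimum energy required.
438.366 meV

Localizing a particle requires giving it sufficient momentum uncertainty:

1. From uncertainty principle: Δp ≥ ℏ/(2Δx)
   Δp_min = (1.055e-34 J·s) / (2 × 3.440e-12 m)
   Δp_min = 1.533e-23 kg·m/s

2. This momentum uncertainty corresponds to kinetic energy:
   KE ≈ (Δp)²/(2m) = (1.533e-23)²/(2 × 1.673e-27 kg)
   KE = 7.023e-20 J = 438.366 meV

Tighter localization requires more energy.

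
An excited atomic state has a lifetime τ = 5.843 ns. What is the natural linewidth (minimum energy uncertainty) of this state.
56.325 neV

Using the energy-time uncertainty principle:
ΔEΔt ≥ ℏ/2

The lifetime τ represents the time uncertainty Δt.
The natural linewidth (minimum energy uncertainty) is:

ΔE = ℏ/(2τ)
ΔE = (1.055e-34 J·s) / (2 × 5.843e-09 s)
ΔE = 9.024e-27 J = 56.325 neV

This natural linewidth limits the precision of spectroscopic measurements.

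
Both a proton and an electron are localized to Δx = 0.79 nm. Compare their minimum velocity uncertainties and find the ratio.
The electron has the larger minimum velocity uncertainty, by a ratio of 1836.2.

For both particles, Δp_min = ℏ/(2Δx) = 6.675e-26 kg·m/s (same for both).

The velocity uncertainty is Δv = Δp/m:
- proton: Δv = 6.675e-26 / 1.673e-27 = 3.990e+01 m/s = 39.904 m/s
- electron: Δv = 6.675e-26 / 9.109e-31 = 7.327e+04 m/s = 73.271 km/s

Ratio: 7.327e+04 / 3.990e+01 = 1836.2

The lighter particle has larger velocity uncertainty because Δv ∝ 1/m.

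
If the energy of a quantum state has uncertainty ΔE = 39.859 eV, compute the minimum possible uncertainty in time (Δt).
8.257 as

Using the energy-time uncertainty principle:
ΔEΔt ≥ ℏ/2

The minimum uncertainty in time is:
Δt_min = ℏ/(2ΔE)
Δt_min = (1.055e-34 J·s) / (2 × 6.386e-18 J)
Δt_min = 8.257e-18 s = 8.257 as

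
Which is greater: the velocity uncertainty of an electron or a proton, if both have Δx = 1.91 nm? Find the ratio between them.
The electron has the larger minimum velocity uncertainty, by a ratio of 1836.2.

For both particles, Δp_min = ℏ/(2Δx) = 2.761e-26 kg·m/s (same for both).

The velocity uncertainty is Δv = Δp/m:
- electron: Δv = 2.761e-26 / 9.109e-31 = 3.031e+04 m/s = 30.306 km/s
- proton: Δv = 2.761e-26 / 1.673e-27 = 1.650e+01 m/s = 16.505 m/s

Ratio: 3.031e+04 / 1.650e+01 = 1836.2

The lighter particle has larger velocity uncertainty because Δv ∝ 1/m.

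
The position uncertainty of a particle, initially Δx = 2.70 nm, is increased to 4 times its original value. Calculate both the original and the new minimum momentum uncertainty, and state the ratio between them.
Original Δp_min = 1.953 × 10^-26 kg·m/s; new Δp'_min = 4.882 × 10^-27 kg·m/s; ratio Δp'_min/Δp_min = 1/4.

From the uncertainty principle ΔxΔp ≥ ℏ/2, the minimum momentum uncertainty is Δp_min = ℏ/(2Δx).

Original (Δx = 2.70 nm = 2.700e-09 m):
Δp_min = (1.055e-34 J·s)/(2 × 2.700e-09 m) = 1.953e-26 kg·m/s

When Δx → 4Δx:
Δp'_min = ℏ/(2 × 4Δx) = (1/4) × ℏ/(2Δx) = (1/4) × Δp_min
Δp'_min = 1/4 × 1.953e-26 kg·m/s = 4.882e-27 kg·m/s

Since Δp_min ∝ 1/Δx, when Δx is increased to 4 times its original value, Δp_min decreases to 1/4 of its original value.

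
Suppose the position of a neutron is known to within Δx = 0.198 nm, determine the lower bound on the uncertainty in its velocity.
158.996 m/s

Using the Heisenberg uncertainty principle and Δp = mΔv:
ΔxΔp ≥ ℏ/2
Δx(mΔv) ≥ ℏ/2

The minimum uncertainty in velocity is:
Δv_min = ℏ/(2mΔx)
Δv_min = (1.055e-34 J·s) / (2 × 1.675e-27 kg × 1.980e-10 m)
Δv_min = 1.590e+02 m/s = 158.996 m/s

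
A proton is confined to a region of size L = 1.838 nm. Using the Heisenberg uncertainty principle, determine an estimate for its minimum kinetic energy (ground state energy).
1.536 μeV

Using the uncertainty principle to estimate ground state energy:

1. The position uncertainty is approximately the confinement size:
   Δx ≈ L = 1.838e-09 m

2. From ΔxΔp ≥ ℏ/2, the minimum momentum uncertainty is:
   Δp ≈ ℏ/(2L) = 2.869e-26 kg·m/s

3. The kinetic energy is approximately:
   KE ≈ (Δp)²/(2m) = (2.869e-26)²/(2 × 1.673e-27 kg)
   KE ≈ 2.460e-25 J = 1.536 μeV

This is an order-of-magnitude estimate of the ground state energy.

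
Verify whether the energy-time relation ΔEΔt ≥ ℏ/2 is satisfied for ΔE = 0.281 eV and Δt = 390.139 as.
No, it violates the uncertainty relation.

Calculate the product ΔEΔt:
ΔE = 0.281 eV = 4.502e-20 J
ΔEΔt = (4.502e-20 J) × (3.901e-16 s)
ΔEΔt = 1.756e-35 J·s

Compare to the minimum allowed value ℏ/2:
ℏ/2 = 5.273e-35 J·s

Since ΔEΔt = 1.756e-35 J·s < 5.273e-35 J·s = ℏ/2,
this violates the uncertainty relation.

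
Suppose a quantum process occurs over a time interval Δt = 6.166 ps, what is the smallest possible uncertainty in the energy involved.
53.374 μeV

Using the energy-time uncertainty principle:
ΔEΔt ≥ ℏ/2

The minimum uncertainty in energy is:
ΔE_min = ℏ/(2Δt)
ΔE_min = (1.055e-34 J·s) / (2 × 6.166e-12 s)
ΔE_min = 8.552e-24 J = 53.374 μeV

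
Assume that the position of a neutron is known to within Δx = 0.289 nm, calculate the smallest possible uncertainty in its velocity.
108.931 m/s

Using the Heisenberg uncertainty principle and Δp = mΔv:
ΔxΔp ≥ ℏ/2
Δx(mΔv) ≥ ℏ/2

The minimum uncertainty in velocity is:
Δv_min = ℏ/(2mΔx)
Δv_min = (1.055e-34 J·s) / (2 × 1.675e-27 kg × 2.890e-10 m)
Δv_min = 1.089e+02 m/s = 108.931 m/s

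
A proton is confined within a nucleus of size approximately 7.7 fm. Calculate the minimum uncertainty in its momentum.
6.848 × 10^-21 kg·m/s

Using the Heisenberg uncertainty principle:
ΔxΔp ≥ ℏ/2

With Δx ≈ L = 7.700e-15 m (the confinement size):
Δp_min = ℏ/(2Δx)
Δp_min = (1.055e-34 J·s) / (2 × 7.700e-15 m)
Δp_min = 6.848e-21 kg·m/s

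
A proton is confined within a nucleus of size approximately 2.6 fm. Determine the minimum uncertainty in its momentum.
2.028 × 10^-20 kg·m/s

Using the Heisenberg uncertainty principle:
ΔxΔp ≥ ℏ/2

With Δx ≈ L = 2.600e-15 m (the confinement size):
Δp_min = ℏ/(2Δx)
Δp_min = (1.055e-34 J·s) / (2 × 2.600e-15 m)
Δp_min = 2.028e-20 kg·m/s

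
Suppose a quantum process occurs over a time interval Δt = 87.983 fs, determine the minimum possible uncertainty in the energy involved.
3.741 meV

Using the energy-time uncertainty principle:
ΔEΔt ≥ ℏ/2

The minimum uncertainty in energy is:
ΔE_min = ℏ/(2Δt)
ΔE_min = (1.055e-34 J·s) / (2 × 8.798e-14 s)
ΔE_min = 5.993e-22 J = 3.741 meV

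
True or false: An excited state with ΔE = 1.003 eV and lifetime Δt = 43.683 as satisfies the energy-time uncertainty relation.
No, it violates the uncertainty relation.

Calculate the product ΔEΔt:
ΔE = 1.003 eV = 1.607e-19 J
ΔEΔt = (1.607e-19 J) × (4.368e-17 s)
ΔEΔt = 7.020e-36 J·s

Compare to the minimum allowed value ℏ/2:
ℏ/2 = 5.273e-35 J·s

Since ΔEΔt = 7.020e-36 J·s < 5.273e-35 J·s = ℏ/2,
this violates the uncertainty relation.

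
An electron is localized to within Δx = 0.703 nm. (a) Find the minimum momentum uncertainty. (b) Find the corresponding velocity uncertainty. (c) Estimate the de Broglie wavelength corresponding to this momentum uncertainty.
(a) Δp_min = 7.501 × 10^-26 kg·m/s
(b) Δv_min = 82.338 km/s
(c) λ_dB = 8.834 nm

Step-by-step:

(a) From the uncertainty principle:
Δp_min = ℏ/(2Δx) = (1.055e-34 J·s)/(2 × 7.030e-10 m) = 7.501e-26 kg·m/s

(b) The velocity uncertainty:
Δv = Δp/m = (7.501e-26 kg·m/s)/(9.109e-31 kg) = 8.234e+04 m/s = 82.338 km/s

(c) The de Broglie wavelength for this momentum:
λ = h/p = (6.626e-34 J·s)/(7.501e-26 kg·m/s) = 8.834e-09 m = 8.834 nm

Note: The de Broglie wavelength is comparable to the localization size, as expected from wave-particle duality.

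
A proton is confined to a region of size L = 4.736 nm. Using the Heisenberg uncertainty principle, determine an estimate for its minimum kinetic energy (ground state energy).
231.276 neV

Using the uncertainty principle to estimate ground state energy:

1. The position uncertainty is approximately the confinement size:
   Δx ≈ L = 4.736e-09 m

2. From ΔxΔp ≥ ℏ/2, the minimum momentum uncertainty is:
   Δp ≈ ℏ/(2L) = 1.113e-26 kg·m/s

3. The kinetic energy is approximately:
   KE ≈ (Δp)²/(2m) = (1.113e-26)²/(2 × 1.673e-27 kg)
   KE ≈ 3.705e-26 J = 231.276 neV

This is an order-of-magnitude estimate of the ground state energy.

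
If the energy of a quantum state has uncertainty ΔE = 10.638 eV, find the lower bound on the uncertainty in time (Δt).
30.937 as

Using the energy-time uncertainty principle:
ΔEΔt ≥ ℏ/2

The minimum uncertainty in time is:
Δt_min = ℏ/(2ΔE)
Δt_min = (1.055e-34 J·s) / (2 × 1.704e-18 J)
Δt_min = 3.094e-17 s = 30.937 as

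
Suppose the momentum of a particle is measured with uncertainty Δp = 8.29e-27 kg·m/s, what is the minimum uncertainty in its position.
6.361 nm

Using the Heisenberg uncertainty principle:
ΔxΔp ≥ ℏ/2

The minimum uncertainty in position is:
Δx_min = ℏ/(2Δp)
Δx_min = (1.055e-34 J·s) / (2 × 8.290e-27 kg·m/s)
Δx_min = 6.361e-09 m = 6.361 nm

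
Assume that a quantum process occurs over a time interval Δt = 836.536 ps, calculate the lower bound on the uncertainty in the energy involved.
393.415 neV

Using the energy-time uncertainty principle:
ΔEΔt ≥ ℏ/2

The minimum uncertainty in energy is:
ΔE_min = ℏ/(2Δt)
ΔE_min = (1.055e-34 J·s) / (2 × 8.365e-10 s)
ΔE_min = 6.303e-26 J = 393.415 neV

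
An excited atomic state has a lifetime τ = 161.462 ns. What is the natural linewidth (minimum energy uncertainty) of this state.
2.038 neV

Using the energy-time uncertainty principle:
ΔEΔt ≥ ℏ/2

The lifetime τ represents the time uncertainty Δt.
The natural linewidth (minimum energy uncertainty) is:

ΔE = ℏ/(2τ)
ΔE = (1.055e-34 J·s) / (2 × 1.615e-07 s)
ΔE = 3.266e-28 J = 2.038 neV

This natural linewidth limits the precision of spectroscopic measurements.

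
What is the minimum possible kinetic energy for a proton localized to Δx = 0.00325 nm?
491.120 meV

Localizing a particle requires giving it sufficient momentum uncertainty:

1. From uncertainty principle: Δp ≥ ℏ/(2Δx)
   Δp_min = (1.055e-34 J·s) / (2 × 3.250e-12 m)
   Δp_min = 1.622e-23 kg·m/s

2. This momentum uncertainty corresponds to kinetic energy:
   KE ≈ (Δp)²/(2m) = (1.622e-23)²/(2 × 1.673e-27 kg)
   KE = 7.869e-20 J = 491.120 meV

Tighter localization requires more energy.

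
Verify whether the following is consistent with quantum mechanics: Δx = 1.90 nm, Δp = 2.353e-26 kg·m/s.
No, it violates the uncertainty principle (impossible measurement).

Calculate the product ΔxΔp:
ΔxΔp = (1.900e-09 m) × (2.353e-26 kg·m/s)
ΔxΔp = 4.471e-35 J·s

Compare to the minimum allowed value ℏ/2:
ℏ/2 = 5.273e-35 J·s

Since ΔxΔp = 4.471e-35 J·s < 5.273e-35 J·s = ℏ/2,
the measurement violates the uncertainty principle.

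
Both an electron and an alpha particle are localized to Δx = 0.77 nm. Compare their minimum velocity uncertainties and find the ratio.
The electron has the larger minimum velocity uncertainty, by a ratio of 7294.3.

For both particles, Δp_min = ℏ/(2Δx) = 6.848e-26 kg·m/s (same for both).

The velocity uncertainty is Δv = Δp/m:
- electron: Δv = 6.848e-26 / 9.109e-31 = 7.517e+04 m/s = 75.174 km/s
- alpha particle: Δv = 6.848e-26 / 6.645e-27 = 1.031e+01 m/s = 10.306 m/s

Ratio: 7.517e+04 / 1.031e+01 = 7294.3

The lighter particle has larger velocity uncertainty because Δv ∝ 1/m.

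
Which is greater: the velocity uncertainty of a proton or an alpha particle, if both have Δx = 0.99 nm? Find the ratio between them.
The proton has the larger minimum velocity uncertainty, by a ratio of 4.0.

For both particles, Δp_min = ℏ/(2Δx) = 5.326e-26 kg·m/s (same for both).

The velocity uncertainty is Δv = Δp/m:
- proton: Δv = 5.326e-26 / 1.673e-27 = 3.184e+01 m/s = 31.843 m/s
- alpha particle: Δv = 5.326e-26 / 6.645e-27 = 8.016e+00 m/s = 8.016 m/s

Ratio: 3.184e+01 / 8.016e+00 = 4.0

The lighter particle has larger velocity uncertainty because Δv ∝ 1/m.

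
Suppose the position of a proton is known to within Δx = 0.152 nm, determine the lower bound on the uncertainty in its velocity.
207.398 m/s

Using the Heisenberg uncertainty principle and Δp = mΔv:
ΔxΔp ≥ ℏ/2
Δx(mΔv) ≥ ℏ/2

The minimum uncertainty in velocity is:
Δv_min = ℏ/(2mΔx)
Δv_min = (1.055e-34 J·s) / (2 × 1.673e-27 kg × 1.520e-10 m)
Δv_min = 2.074e+02 m/s = 207.398 m/s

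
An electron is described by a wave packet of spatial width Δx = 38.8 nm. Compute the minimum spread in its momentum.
1.359 × 10^-27 kg·m/s

For a wave packet, the spatial width Δx and momentum spread Δp are related by the uncertainty principle:
ΔxΔp ≥ ℏ/2

The minimum momentum spread is:
Δp_min = ℏ/(2Δx)
Δp_min = (1.055e-34 J·s) / (2 × 3.880e-08 m)
Δp_min = 1.359e-27 kg·m/s

A wave packet cannot have both a well-defined position and well-defined momentum.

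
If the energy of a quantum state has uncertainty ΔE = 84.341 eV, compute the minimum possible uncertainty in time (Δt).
3.902 as

Using the energy-time uncertainty principle:
ΔEΔt ≥ ℏ/2

The minimum uncertainty in time is:
Δt_min = ℏ/(2ΔE)
Δt_min = (1.055e-34 J·s) / (2 × 1.351e-17 J)
Δt_min = 3.902e-18 s = 3.902 as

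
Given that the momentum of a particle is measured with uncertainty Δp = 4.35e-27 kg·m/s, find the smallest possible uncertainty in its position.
12.122 nm

Using the Heisenberg uncertainty principle:
ΔxΔp ≥ ℏ/2

The minimum uncertainty in position is:
Δx_min = ℏ/(2Δp)
Δx_min = (1.055e-34 J·s) / (2 × 4.350e-27 kg·m/s)
Δx_min = 1.212e-08 m = 12.122 nm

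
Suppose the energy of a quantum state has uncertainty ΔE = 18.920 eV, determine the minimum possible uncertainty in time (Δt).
17.395 as

Using the energy-time uncertainty principle:
ΔEΔt ≥ ℏ/2

The minimum uncertainty in time is:
Δt_min = ℏ/(2ΔE)
Δt_min = (1.055e-34 J·s) / (2 × 3.031e-18 J)
Δt_min = 1.739e-17 s = 17.395 as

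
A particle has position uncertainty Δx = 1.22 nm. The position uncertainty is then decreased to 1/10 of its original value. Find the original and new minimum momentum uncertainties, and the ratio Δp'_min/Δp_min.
Original Δp_min = 4.322 × 10^-26 kg·m/s; new Δp'_min = 4.322 × 10^-25 kg·m/s; ratio Δp'_min/Δp_min = 10.

From the uncertainty principle ΔxΔp ≥ ℏ/2, the minimum momentum uncertainty is Δp_min = ℏ/(2Δx).

Original (Δx = 1.22 nm = 1.220e-09 m):
Δp_min = (1.055e-34 J·s)/(2 × 1.220e-09 m) = 4.322e-26 kg·m/s

When Δx → (1/10)Δx:
Δp'_min = ℏ/(2 × (1/10)Δx) = 10 × ℏ/(2Δx) = 10 × Δp_min
Δp'_min = 10 × 4.322e-26 kg·m/s = 4.322e-25 kg·m/s

Since Δp_min ∝ 1/Δx, when Δx is decreased to 1/10 of its original value, Δp_min increases to 10 times its original value.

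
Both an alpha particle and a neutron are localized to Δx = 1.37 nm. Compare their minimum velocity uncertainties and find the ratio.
The neutron has the larger minimum velocity uncertainty, by a ratio of 4.0.

For both particles, Δp_min = ℏ/(2Δx) = 3.849e-26 kg·m/s (same for both).

The velocity uncertainty is Δv = Δp/m:
- alpha particle: Δv = 3.849e-26 / 6.645e-27 = 5.792e+00 m/s = 5.792 m/s
- neutron: Δv = 3.849e-26 / 1.675e-27 = 2.298e+01 m/s = 22.979 m/s

Ratio: 2.298e+01 / 5.792e+00 = 4.0

The lighter particle has larger velocity uncertainty because Δv ∝ 1/m.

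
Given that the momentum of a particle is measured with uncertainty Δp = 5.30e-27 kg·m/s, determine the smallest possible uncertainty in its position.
9.949 nm

Using the Heisenberg uncertainty principle:
ΔxΔp ≥ ℏ/2

The minimum uncertainty in position is:
Δx_min = ℏ/(2Δp)
Δx_min = (1.055e-34 J·s) / (2 × 5.300e-27 kg·m/s)
Δx_min = 9.949e-09 m = 9.949 nm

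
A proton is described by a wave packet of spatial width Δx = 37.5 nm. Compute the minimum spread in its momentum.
1.406 × 10^-27 kg·m/s

For a wave packet, the spatial width Δx and momentum spread Δp are related by the uncertainty principle:
ΔxΔp ≥ ℏ/2

The minimum momentum spread is:
Δp_min = ℏ/(2Δx)
Δp_min = (1.055e-34 J·s) / (2 × 3.750e-08 m)
Δp_min = 1.406e-27 kg·m/s

A wave packet cannot have both a well-defined position and well-defined momentum.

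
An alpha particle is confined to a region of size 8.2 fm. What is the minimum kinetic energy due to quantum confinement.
19.420 keV

Using the uncertainty principle:

1. Position uncertainty: Δx ≈ 8.200e-15 m
2. Minimum momentum uncertainty: Δp = ℏ/(2Δx) = 6.430e-21 kg·m/s
3. Minimum kinetic energy:
   KE = (Δp)²/(2m) = (6.430e-21)²/(2 × 6.645e-27 kg)
   KE = 3.111e-15 J = 19.420 keV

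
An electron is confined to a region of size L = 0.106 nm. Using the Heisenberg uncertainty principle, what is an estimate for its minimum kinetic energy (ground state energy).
847.718 meV

Using the uncertainty principle to estimate ground state energy:

1. The position uncertainty is approximately the confinement size:
   Δx ≈ L = 1.060e-10 m

2. From ΔxΔp ≥ ℏ/2, the minimum momentum uncertainty is:
   Δp ≈ ℏ/(2L) = 4.974e-25 kg·m/s

3. The kinetic energy is approximately:
   KE ≈ (Δp)²/(2m) = (4.974e-25)²/(2 × 9.109e-31 kg)
   KE ≈ 1.358e-19 J = 847.718 meV

This is an order-of-magnitude estimate of the ground state energy.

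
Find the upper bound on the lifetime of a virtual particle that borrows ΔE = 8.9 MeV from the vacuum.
36.978 ys

Using the energy-time uncertainty principle:
ΔEΔt ≥ ℏ/2

For a virtual particle borrowing energy ΔE, the maximum lifetime is:
Δt_max = ℏ/(2ΔE)

Converting energy:
ΔE = 8.9 MeV = 1.426e-12 J

Δt_max = (1.055e-34 J·s) / (2 × 1.426e-12 J)
Δt_max = 3.698e-23 s = 36.978 ys

Virtual particles with higher borrowed energy exist for shorter times.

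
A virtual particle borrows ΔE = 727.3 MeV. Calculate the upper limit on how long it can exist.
4.525 × 10^-25 s

Using the energy-time uncertainty principle:
ΔEΔt ≥ ℏ/2

For a virtual particle borrowing energy ΔE, the maximum lifetime is:
Δt_max = ℏ/(2ΔE)

Converting energy:
ΔE = 727.3 MeV = 1.165e-10 J

Δt_max = (1.055e-34 J·s) / (2 × 1.165e-10 J)
Δt_max = 4.525e-25 s = 4.525 × 10^-25 s

Virtual particles with higher borrowed energy exist for shorter times.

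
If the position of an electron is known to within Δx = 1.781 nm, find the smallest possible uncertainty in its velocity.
32.501 km/s

Using the Heisenberg uncertainty principle and Δp = mΔv:
ΔxΔp ≥ ℏ/2
Δx(mΔv) ≥ ℏ/2

The minimum uncertainty in velocity is:
Δv_min = ℏ/(2mΔx)
Δv_min = (1.055e-34 J·s) / (2 × 9.109e-31 kg × 1.781e-09 m)
Δv_min = 3.250e+04 m/s = 32.501 km/s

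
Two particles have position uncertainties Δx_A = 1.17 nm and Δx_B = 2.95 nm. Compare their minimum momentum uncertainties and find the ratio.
Particle A has the larger minimum momentum uncertainty, by a factor of 2.52.

For each particle, the minimum momentum uncertainty is Δp_min = ℏ/(2Δx):

Particle A: Δp_A = ℏ/(2×1.170e-09 m) = 4.507e-26 kg·m/s
Particle B: Δp_B = ℏ/(2×2.950e-09 m) = 1.787e-26 kg·m/s

Ratio: Δp_A/Δp_B = 2.52

Since Δp_min ∝ 1/Δx, the particle with smaller position uncertainty (A) has larger momentum uncertainty.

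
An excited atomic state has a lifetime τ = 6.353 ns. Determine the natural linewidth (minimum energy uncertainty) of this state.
51.803 neV

Using the energy-time uncertainty principle:
ΔEΔt ≥ ℏ/2

The lifetime τ represents the time uncertainty Δt.
The natural linewidth (minimum energy uncertainty) is:

ΔE = ℏ/(2τ)
ΔE = (1.055e-34 J·s) / (2 × 6.353e-09 s)
ΔE = 8.300e-27 J = 51.803 neV

This natural linewidth limits the precision of spectroscopic measurements.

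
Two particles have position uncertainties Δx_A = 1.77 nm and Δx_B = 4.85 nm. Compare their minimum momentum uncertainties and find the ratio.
Particle A has the larger minimum momentum uncertainty, by a factor of 2.74.

For each particle, the minimum momentum uncertainty is Δp_min = ℏ/(2Δx):

Particle A: Δp_A = ℏ/(2×1.770e-09 m) = 2.979e-26 kg·m/s
Particle B: Δp_B = ℏ/(2×4.850e-09 m) = 1.087e-26 kg·m/s

Ratio: Δp_A/Δp_B = 2.74

Since Δp_min ∝ 1/Δx, the particle with smaller position uncertainty (A) has larger momentum uncertainty.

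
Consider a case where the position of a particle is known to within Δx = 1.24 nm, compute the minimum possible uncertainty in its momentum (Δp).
4.252 × 10^-26 kg·m/s

Using the Heisenberg uncertainty principle:
ΔxΔp ≥ ℏ/2

The minimum uncertainty in momentum is:
Δp_min = ℏ/(2Δx)
Δp_min = (1.055e-34 J·s) / (2 × 1.240e-09 m)
Δp_min = 4.252e-26 kg·m/s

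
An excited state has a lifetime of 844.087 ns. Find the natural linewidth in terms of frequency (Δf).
94.276 kHz

Using the energy-time uncertainty principle and E = hf:
ΔEΔt ≥ ℏ/2
hΔf·Δt ≥ ℏ/2

The minimum frequency uncertainty is:
Δf = ℏ/(2hτ) = 1/(4πτ)
Δf = 1/(4π × 8.441e-07 s)
Δf = 9.428e+04 Hz = 94.276 kHz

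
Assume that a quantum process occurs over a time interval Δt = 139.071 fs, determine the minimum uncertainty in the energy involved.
2.366 meV

Using the energy-time uncertainty principle:
ΔEΔt ≥ ℏ/2

The minimum uncertainty in energy is:
ΔE_min = ℏ/(2Δt)
ΔE_min = (1.055e-34 J·s) / (2 × 1.391e-13 s)
ΔE_min = 3.791e-22 J = 2.366 meV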